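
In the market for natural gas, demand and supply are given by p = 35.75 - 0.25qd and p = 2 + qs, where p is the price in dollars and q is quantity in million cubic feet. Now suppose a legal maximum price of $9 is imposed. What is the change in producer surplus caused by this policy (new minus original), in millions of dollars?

Rearranging demand gives qd = 143 - 4p; rearranging supply gives qs = p - 2. Equilibrium: 143 - 4p = p - 2, so 145 = 5p and p* = 29, q* = 27.
Since 9 < 29, the ceiling is binding.
At p = 9: qd = 143 - 4·9 = 107 and qs = 9 - 2 = 7.
Producer surplus without the control is ½ · (29 - 2) · 27 = 364.5.
With the ceiling, producers sell 7 units at 9, so PS = ½ · (9 - 2) · 7 = 24.5.
Change in producer surplus = 24.5 - 364.5 = -340.

-340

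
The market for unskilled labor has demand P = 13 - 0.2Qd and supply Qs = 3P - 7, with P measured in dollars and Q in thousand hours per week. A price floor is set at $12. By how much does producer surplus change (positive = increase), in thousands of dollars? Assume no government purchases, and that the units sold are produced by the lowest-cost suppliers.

-22.5

Rearranging demand gives Qd = 65 - 5P. Setting quantity demanded equal to quantity supplied, 65 - 5P = 3P - 7, gives P* = 9 and Q* = 20.
The floor of 12 is above the equilibrium price 9, so it binds.
At P = 12: Qd = 65 - 5·12 = 5 and Qs = 3·12 - 7 = 29.
Producer surplus without the control is ½ · (9 - 7/3) · 20 = 200/3.
With the floor, 5 units are sold at 12. The supply price at Q = 5 is 4, so PS = ½ · [(12 - 7/3) + (12 - 4)] · 5 = 265/6.
Change in producer surplus = 265/6 - 200/3 = -22.5.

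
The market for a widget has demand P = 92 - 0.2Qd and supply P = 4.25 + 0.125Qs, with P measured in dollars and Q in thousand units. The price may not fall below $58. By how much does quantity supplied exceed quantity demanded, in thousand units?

260

Rearranging demand gives Qd = 460 - 5P; rearranging supply gives Qs = 8P - 34. In a free market, 460 - 5P = 8P - 34 gives the equilibrium P* = 38, Q* = 270.
The floor of 58 is above the equilibrium price 38, so it binds.
At P = 58: Qd = 460 - 5·58 = 170 and Qs = 8·58 - 34 = 430.
Surplus = Qs - Qd = 430 - 170 = 260.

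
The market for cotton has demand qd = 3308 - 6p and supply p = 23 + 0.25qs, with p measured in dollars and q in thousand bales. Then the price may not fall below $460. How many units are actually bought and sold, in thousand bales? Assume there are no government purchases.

Rearranging supply gives qs = 4p - 92. Equilibrium: 3308 - 6p = 4p - 92, so 3400 = 10p and p* = 340, q* = 1268.
Since 460 > 340, the floor is binding.
At p = 460: qd = 3308 - 6·460 = 548 and qs = 4·460 - 92 = 1748.
The quantity actually transacted is the short side, demand: 548.

548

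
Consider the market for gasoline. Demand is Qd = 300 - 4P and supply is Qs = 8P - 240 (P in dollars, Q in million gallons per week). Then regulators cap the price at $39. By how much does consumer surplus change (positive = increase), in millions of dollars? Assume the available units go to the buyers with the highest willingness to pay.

144

In a free market, 300 - 4P = 8P - 240 gives the equilibrium P* = 45, Q* = 120.
Because the ceiling (39) lies below the market-clearing price, it is binding.
At P = 39: Qd = 300 - 4·39 = 144 and Qs = 8·39 - 240 = 72.
Consumer surplus without the control is ½ · (75 - 45) · 120 = 1800.
With the ceiling, 72 units are sold at 39 (assume they go to the highest-value buyers). The demand price at Q = 72 is 57, so CS = ½ · [(75 - 39) + (57 - 39)] · 72 = 1944.
Change in consumer surplus = 1944 - 1800 = 144.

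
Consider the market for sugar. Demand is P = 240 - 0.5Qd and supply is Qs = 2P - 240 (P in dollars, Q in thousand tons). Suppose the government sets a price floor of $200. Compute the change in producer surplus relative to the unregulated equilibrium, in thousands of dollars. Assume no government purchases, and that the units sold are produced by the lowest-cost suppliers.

1200

Rearranging demand gives Qd = 480 - 2P. Without the control the market clears where 480 - 2P = 2P - 240, i.e. P* = 180 and Q* = 120.
Because the floor (200) lies above the market-clearing price, it is binding.
At P = 200: Qd = 480 - 2·200 = 80 and Qs = 2·200 - 240 = 160.
Producer surplus without the control is ½ · (180 - 120) · 120 = 3600.
With the floor, 80 units are sold at 200. The supply price at Q = 80 is 160, so PS = ½ · [(200 - 120) + (200 - 160)] · 80 = 4800.
Change in producer surplus = 4800 - 3600 = 1200.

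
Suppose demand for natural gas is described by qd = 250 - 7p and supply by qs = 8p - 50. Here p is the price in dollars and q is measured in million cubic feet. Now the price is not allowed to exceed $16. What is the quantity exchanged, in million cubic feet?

78

Setting quantity demanded equal to quantity supplied, 250 - 7p = 8p - 50, gives p* = 20 and q* = 110.
The ceiling of 16 is below the equilibrium price 20, so it binds.
At p = 16: qd = 250 - 7·16 = 138 and qs = 8·16 - 50 = 78.
The quantity actually transacted is the short side, supply: 78.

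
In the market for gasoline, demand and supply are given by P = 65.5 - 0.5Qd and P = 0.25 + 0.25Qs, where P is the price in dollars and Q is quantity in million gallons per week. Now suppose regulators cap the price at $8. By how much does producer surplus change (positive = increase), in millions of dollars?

Rearranging demand gives Qd = 131 - 2P; rearranging supply gives Qs = 4P - 1. Equilibrium: 131 - 2P = 4P - 1, so 132 = 6P and P* = 22, Q* = 87.
Since 8 < 22, the ceiling is binding.
At P = 8: Qd = 131 - 2·8 = 115 and Qs = 4·8 - 1 = 31.
Producer surplus without the control is ½ · (22 - 0.25) · 87 = 946.125.
With the ceiling, producers sell 31 units at 8, so PS = ½ · (8 - 0.25) · 31 = 120.125.
Change in producer surplus = 120.125 - 946.125 = -826.

-826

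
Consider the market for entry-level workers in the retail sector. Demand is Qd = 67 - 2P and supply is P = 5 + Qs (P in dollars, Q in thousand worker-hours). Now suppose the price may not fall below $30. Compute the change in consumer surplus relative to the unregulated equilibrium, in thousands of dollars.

Rearranging supply gives Qs = P - 5. Without the control the market clears where 67 - 2P = P - 5, i.e. P* = 24 and Q* = 19.
The floor of 30 is above the equilibrium price 24, so it binds.
At P = 30: Qd = 67 - 2·30 = 7 and Qs = 30 - 5 = 25.
Consumer surplus without the control is ½ · (33.5 - 24) · 19 = 90.25.
With the floor, consumers buy 7 units at 30, so CS = ½ · (33.5 - 30) · 7 = 12.25.
Change in consumer surplus = 12.25 - 90.25 = -78.

-78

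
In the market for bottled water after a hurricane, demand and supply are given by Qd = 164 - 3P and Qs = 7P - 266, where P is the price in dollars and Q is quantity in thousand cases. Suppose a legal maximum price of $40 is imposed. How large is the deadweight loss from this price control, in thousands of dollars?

Setting quantity demanded equal to quantity supplied, 164 - 3P = 7P - 266, gives P* = 43 and Q* = 35.
The ceiling of 40 is below the equilibrium price 43, so it binds.
At P = 40: Qd = 164 - 3·40 = 44 and Qs = 7·40 - 266 = 14.
Quantity traded falls to 14. At Q = 14 the demand price is (164 - 14)/3 = 50 and the supply price is (266 + 14)/7 = 40.
Deadweight loss = ½ · (50 - 40) · (35 - 14) = ½ · 10 · 21 = 105.

105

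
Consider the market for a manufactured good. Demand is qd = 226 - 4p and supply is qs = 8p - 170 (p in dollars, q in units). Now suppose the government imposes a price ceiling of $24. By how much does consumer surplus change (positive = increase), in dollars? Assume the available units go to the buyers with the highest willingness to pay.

Setting quantity demanded equal to quantity supplied, 226 - 4p = 8p - 170, gives p* = 33 and q* = 94.
Because the ceiling (24) lies below the market-clearing price, it is binding.
At p = 24: qd = 226 - 4·24 = 130 and qs = 8·24 - 170 = 22.
Consumer surplus without the control is ½ · (56.5 - 33) · 94 = 1104.5.
With the ceiling, 22 units are sold at 24 (assume they go to the highest-value buyers). The demand price at q = 22 is 51, so CS = ½ · [(56.5 - 24) + (51 - 24)] · 22 = 654.5.
Change in consumer surplus = 654.5 - 1104.5 = -450.

-450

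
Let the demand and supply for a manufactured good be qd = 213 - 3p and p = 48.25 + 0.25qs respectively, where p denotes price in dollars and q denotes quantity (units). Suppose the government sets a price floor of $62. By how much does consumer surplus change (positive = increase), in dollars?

Rearranging supply gives qs = 4p - 193. Without the control the market clears where 213 - 3p = 4p - 193, i.e. p* = 58 and q* = 39.
The floor of 62 is above the equilibrium price 58, so it binds.
At p = 62: qd = 213 - 3·62 = 27 and qs = 4·62 - 193 = 55.
Consumer surplus without the control is ½ · (71 - 58) · 39 = 253.5.
With the floor, consumers buy 27 units at 62, so CS = ½ · (71 - 62) · 27 = 121.5.
Change in consumer surplus = 121.5 - 253.5 = -132.

-132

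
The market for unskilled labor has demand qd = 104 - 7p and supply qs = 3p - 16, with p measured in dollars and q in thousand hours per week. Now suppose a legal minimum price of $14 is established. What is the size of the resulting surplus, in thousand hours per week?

Without the control the market clears where 104 - 7p = 3p - 16, i.e. p* = 12 and q* = 20.
Since 14 > 12, the floor is binding.
At p = 14: qd = 104 - 7·14 = 6 and qs = 3·14 - 16 = 26.
Surplus = qs - qd = 26 - 6 = 20.

20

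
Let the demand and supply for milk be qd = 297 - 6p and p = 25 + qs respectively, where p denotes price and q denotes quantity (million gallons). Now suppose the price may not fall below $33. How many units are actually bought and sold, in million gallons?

21

Rearranging supply gives qs = p - 25. Without the control the market clears where 297 - 6p = p - 25, i.e. p* = 46 and q* = 21.
The floor of 33 is below the equilibrium price 46, so it is not binding; the market clears at p* = 46, q* = 21.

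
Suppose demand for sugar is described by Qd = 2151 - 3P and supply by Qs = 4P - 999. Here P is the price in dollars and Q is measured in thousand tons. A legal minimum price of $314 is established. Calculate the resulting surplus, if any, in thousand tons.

0

Setting quantity demanded equal to quantity supplied, 2151 - 3P = 4P - 999, gives P* = 450 and Q* = 801.
Since 314 is below P* = 450, the floor does not bind and the free-market outcome prevails.
Since the control does not bind, there is no surplus.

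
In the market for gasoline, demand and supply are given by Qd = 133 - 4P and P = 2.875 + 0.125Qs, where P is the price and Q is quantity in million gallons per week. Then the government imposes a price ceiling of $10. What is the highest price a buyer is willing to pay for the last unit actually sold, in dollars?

Rearranging supply gives Qs = 8P - 23. Setting quantity demanded equal to quantity supplied, 133 - 4P = 8P - 23, gives P* = 13 and Q* = 81.
Since 10 < 13, the ceiling is binding.
At P = 10: Qd = 133 - 4·10 = 93 and Qs = 8·10 - 23 = 57.
Only 57 units reach the market. On the demand curve, the marginal buyer's willingness to pay at Q = 57 is (133 - 57)/4 = 19.

19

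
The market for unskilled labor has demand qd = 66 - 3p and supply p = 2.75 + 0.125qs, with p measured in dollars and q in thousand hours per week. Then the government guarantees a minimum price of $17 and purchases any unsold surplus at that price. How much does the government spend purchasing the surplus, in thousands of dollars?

Rearranging supply gives qs = 8p - 22. In a free market, 66 - 3p = 8p - 22 gives the equilibrium p* = 8, q* = 42.
Because the floor (17) lies above the market-clearing price, it is binding.
At p = 17: qd = 66 - 3·17 = 15 and qs = 8·17 - 22 = 114.
Surplus = qs - qd = 99.
Government expenditure = surplus × support price = 99 × 17 = 1683.

1683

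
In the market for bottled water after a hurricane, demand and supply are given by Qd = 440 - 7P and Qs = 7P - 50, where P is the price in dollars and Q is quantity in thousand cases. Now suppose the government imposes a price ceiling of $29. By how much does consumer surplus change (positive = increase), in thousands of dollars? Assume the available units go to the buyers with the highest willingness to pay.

792

Equilibrium: 440 - 7P = 7P - 50, so 490 = 14P and P* = 35, Q* = 195.
The ceiling of 29 is below the equilibrium price 35, so it binds.
At P = 29: Qd = 440 - 7·29 = 237 and Qs = 7·29 - 50 = 153.
Consumer surplus without the control is ½ · (440/7 - 35) · 195 = 38025/14.
With the ceiling, 153 units are sold at 29 (assume they go to the highest-value buyers). The demand price at Q = 153 is 41, so CS = ½ · [(440/7 - 29) + (41 - 29)] · 153 = 49113/14.
Change in consumer surplus = 49113/14 - 38025/14 = 792.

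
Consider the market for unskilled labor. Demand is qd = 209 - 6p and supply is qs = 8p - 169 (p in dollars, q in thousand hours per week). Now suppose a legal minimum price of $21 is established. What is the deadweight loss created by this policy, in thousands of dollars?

0

Equilibrium: 209 - 6p = 8p - 169, so 378 = 14p and p* = 27, q* = 47.
The floor of 21 is below the equilibrium price 27, so it is not binding; the market clears at p* = 27, q* = 47.
Since the control does not bind, no trades are prevented and deadweight loss is zero.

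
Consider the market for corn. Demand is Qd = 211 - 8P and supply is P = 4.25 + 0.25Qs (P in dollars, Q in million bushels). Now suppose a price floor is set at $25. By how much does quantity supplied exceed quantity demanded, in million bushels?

Rearranging supply gives Qs = 4P - 17. In a free market, 211 - 8P = 4P - 17 gives the equilibrium P* = 19, Q* = 59.
Since 25 > 19, the floor is binding.
At P = 25: Qd = 211 - 8·25 = 11 and Qs = 4·25 - 17 = 83.
Surplus = Qs - Qd = 83 - 11 = 72.

72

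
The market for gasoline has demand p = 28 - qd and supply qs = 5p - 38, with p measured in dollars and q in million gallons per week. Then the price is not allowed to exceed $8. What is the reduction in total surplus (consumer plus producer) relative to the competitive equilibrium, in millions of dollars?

Rearranging demand gives qd = 28 - p. Equilibrium: 28 - p = 5p - 38, so 66 = 6p and p* = 11, q* = 17.
The ceiling of 8 is below the equilibrium price 11, so it binds.
At p = 8: qd = 28 - 8 = 20 and qs = 5·8 - 38 = 2.
Quantity traded falls to 2. At q = 2 the demand price is 28 - 2 = 26 and the supply price is (38 + 2)/5 = 8.
Deadweight loss = ½ · (26 - 8) · (17 - 2) = ½ · 18 · 15 = 135.

135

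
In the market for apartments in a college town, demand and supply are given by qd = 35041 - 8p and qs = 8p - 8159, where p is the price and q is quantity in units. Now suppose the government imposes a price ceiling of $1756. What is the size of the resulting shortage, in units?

Without the control the market clears where 35041 - 8p = 8p - 8159, i.e. p* = 2700 and q* = 13441.
Because the ceiling (1756) lies below the market-clearing price, it is binding.
At p = 1756: qd = 35041 - 8·1756 = 20993 and qs = 8·1756 - 8159 = 5889.
Shortage = qd - qs = 20993 - 5889 = 15104.

15104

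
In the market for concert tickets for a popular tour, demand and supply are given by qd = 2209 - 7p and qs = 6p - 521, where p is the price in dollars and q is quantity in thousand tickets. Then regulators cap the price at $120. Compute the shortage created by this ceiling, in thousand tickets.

In a free market, 2209 - 7p = 6p - 521 gives the equilibrium p* = 210, q* = 739.
Because the ceiling (120) lies below the market-clearing price, it is binding.
At p = 120: qd = 2209 - 7·120 = 1369 and qs = 6·120 - 521 = 199.
Shortage = qd - qs = 1369 - 199 = 1170.

1170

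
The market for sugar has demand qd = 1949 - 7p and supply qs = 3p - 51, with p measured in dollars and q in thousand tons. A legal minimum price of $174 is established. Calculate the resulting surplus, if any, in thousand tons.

0

Setting quantity demanded equal to quantity supplied, 1949 - 7p = 3p - 51, gives p* = 200 and q* = 549.
The floor of 174 is below the equilibrium price 200, so it is not binding; the market clears at p* = 200, q* = 549.
Since the control does not bind, there is no surplus.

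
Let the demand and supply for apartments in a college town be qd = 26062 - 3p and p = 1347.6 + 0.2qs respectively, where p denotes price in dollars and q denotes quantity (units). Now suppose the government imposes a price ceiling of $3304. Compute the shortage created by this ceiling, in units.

6368

Rearranging supply gives qs = 5p - 6738. Without the control the market clears where 26062 - 3p = 5p - 6738, i.e. p* = 4100 and q* = 13762.
Because the ceiling (3304) lies below the market-clearing price, it is binding.
At p = 3304: qd = 26062 - 3·3304 = 16150 and qs = 5·3304 - 6738 = 9782.
Shortage = qd - qs = 16150 - 9782 = 6368.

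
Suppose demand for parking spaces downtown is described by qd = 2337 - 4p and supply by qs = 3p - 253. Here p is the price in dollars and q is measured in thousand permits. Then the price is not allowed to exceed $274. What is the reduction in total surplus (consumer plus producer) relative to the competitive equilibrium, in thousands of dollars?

24192

Without the control the market clears where 2337 - 4p = 3p - 253, i.e. p* = 370 and q* = 857.
Because the ceiling (274) lies below the market-clearing price, it is binding.
At p = 274: qd = 2337 - 4·274 = 1241 and qs = 3·274 - 253 = 569.
Quantity traded falls to 569. At q = 569 the demand price is (2337 - 569)/4 = 442 and the supply price is (253 + 569)/3 = 274.
Deadweight loss = ½ · (442 - 274) · (857 - 569) = ½ · 168 · 288 = 24192.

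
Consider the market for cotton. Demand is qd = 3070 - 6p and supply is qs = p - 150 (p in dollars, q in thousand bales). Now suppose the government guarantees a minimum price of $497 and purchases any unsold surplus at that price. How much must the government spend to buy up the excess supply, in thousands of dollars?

128723

Without the control the market clears where 3070 - 6p = p - 150, i.e. p* = 460 and q* = 310.
The floor of 497 is above the equilibrium price 460, so it binds.
At p = 497: qd = 3070 - 6·497 = 88 and qs = 497 - 150 = 347.
Surplus = qs - qd = 259.
Government expenditure = surplus × support price = 259 × 497 = 128723.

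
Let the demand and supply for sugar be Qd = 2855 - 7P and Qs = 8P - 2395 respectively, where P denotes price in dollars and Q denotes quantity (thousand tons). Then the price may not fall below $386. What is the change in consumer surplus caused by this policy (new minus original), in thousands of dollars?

Without the control the market clears where 2855 - 7P = 8P - 2395, i.e. P* = 350 and Q* = 405.
Since 386 > 350, the floor is binding.
At P = 386: Qd = 2855 - 7·386 = 153 and Qs = 8·386 - 2395 = 693.
Consumer surplus without the control is ½ · (2855/7 - 350) · 405 = 164025/14.
With the floor, consumers buy 153 units at 386, so CS = ½ · (2855/7 - 386) · 153 = 23409/14.
Change in consumer surplus = 23409/14 - 164025/14 = -10044.

-10044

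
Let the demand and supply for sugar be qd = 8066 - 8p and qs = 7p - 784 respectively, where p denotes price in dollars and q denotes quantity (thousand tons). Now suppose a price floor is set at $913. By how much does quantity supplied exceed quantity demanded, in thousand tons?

Equilibrium: 8066 - 8p = 7p - 784, so 8850 = 15p and p* = 590, q* = 3346.
Because the floor (913) lies above the market-clearing price, it is binding.
At p = 913: qd = 8066 - 8·913 = 762 and qs = 7·913 - 784 = 5607.
Surplus = qs - qd = 5607 - 762 = 4845.

4845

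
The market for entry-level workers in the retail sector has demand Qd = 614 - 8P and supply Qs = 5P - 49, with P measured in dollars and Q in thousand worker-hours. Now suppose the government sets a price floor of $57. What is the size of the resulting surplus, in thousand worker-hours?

78

Equilibrium: 614 - 8P = 5P - 49, so 663 = 13P and P* = 51, Q* = 206.
Because the floor (57) lies above the market-clearing price, it is binding.
At P = 57: Qd = 614 - 8·57 = 158 and Qs = 5·57 - 49 = 236.
Surplus = Qs - Qd = 236 - 158 = 78.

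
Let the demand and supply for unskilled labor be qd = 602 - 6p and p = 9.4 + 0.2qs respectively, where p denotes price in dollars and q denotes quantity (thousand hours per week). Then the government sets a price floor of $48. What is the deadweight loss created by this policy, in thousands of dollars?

Rearranging supply gives qs = 5p - 47. Equilibrium: 602 - 6p = 5p - 47, so 649 = 11p and p* = 59, q* = 248.
The floor of 48 is below the equilibrium price 59, so it is not binding; the market clears at p* = 59, q* = 248.
Since the control does not bind, no trades are prevented and deadweight loss is zero.

0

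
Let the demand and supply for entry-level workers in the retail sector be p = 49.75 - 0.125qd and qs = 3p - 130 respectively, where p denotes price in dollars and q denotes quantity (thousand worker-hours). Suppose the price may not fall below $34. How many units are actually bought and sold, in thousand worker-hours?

14

Rearranging demand gives qd = 398 - 8p. Without the control the market clears where 398 - 8p = 3p - 130, i.e. p* = 48 and q* = 14.
Since 34 is below p* = 48, the floor does not bind and the free-market outcome prevails.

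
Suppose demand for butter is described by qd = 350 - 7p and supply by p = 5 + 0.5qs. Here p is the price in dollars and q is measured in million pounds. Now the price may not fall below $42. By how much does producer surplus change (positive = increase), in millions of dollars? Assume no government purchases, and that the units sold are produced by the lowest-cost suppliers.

Rearranging supply gives qs = 2p - 10. In a free market, 350 - 7p = 2p - 10 gives the equilibrium p* = 40, q* = 70.
Since 42 > 40, the floor is binding.
At p = 42: qd = 350 - 7·42 = 56 and qs = 2·42 - 10 = 74.
Producer surplus without the control is ½ · (40 - 5) · 70 = 1225.
With the floor, 56 units are sold at 42. The supply price at q = 56 is 33, so PS = ½ · [(42 - 5) + (42 - 33)] · 56 = 1288.
Change in producer surplus = 1288 - 1225 = 63.

63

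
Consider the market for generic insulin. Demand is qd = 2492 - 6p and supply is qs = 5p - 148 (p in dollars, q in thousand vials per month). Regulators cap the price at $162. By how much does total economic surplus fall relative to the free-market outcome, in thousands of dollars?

Without the control the market clears where 2492 - 6p = 5p - 148, i.e. p* = 240 and q* = 1052.
Since 162 < 240, the ceiling is binding.
At p = 162: qd = 2492 - 6·162 = 1520 and qs = 5·162 - 148 = 662.
Quantity traded falls to 662. At q = 662 the demand price is (2492 - 662)/6 = 305 and the supply price is (148 + 662)/5 = 162.
Deadweight loss = ½ · (305 - 162) · (1052 - 662) = ½ · 143 · 390 = 27885.

27885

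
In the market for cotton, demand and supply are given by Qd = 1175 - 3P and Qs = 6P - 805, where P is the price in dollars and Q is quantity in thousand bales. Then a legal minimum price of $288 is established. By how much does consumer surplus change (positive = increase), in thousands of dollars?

Without the control the market clears where 1175 - 3P = 6P - 805, i.e. P* = 220 and Q* = 515.
Since 288 > 220, the floor is binding.
At P = 288: Qd = 1175 - 3·288 = 311 and Qs = 6·288 - 805 = 923.
Consumer surplus without the control is ½ · (1175/3 - 220) · 515 = 265225/6.
With the floor, consumers buy 311 units at 288, so CS = ½ · (1175/3 - 288) · 311 = 96721/6.
Change in consumer surplus = 96721/6 - 265225/6 = -28084.

-28084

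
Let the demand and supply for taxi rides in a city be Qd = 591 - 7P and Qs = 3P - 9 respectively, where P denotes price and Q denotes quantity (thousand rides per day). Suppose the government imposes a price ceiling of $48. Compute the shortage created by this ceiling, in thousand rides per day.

Equilibrium: 591 - 7P = 3P - 9, so 600 = 10P and P* = 60, Q* = 171.
The ceiling of 48 is below the equilibrium price 60, so it binds.
At P = 48: Qd = 591 - 7·48 = 255 and Qs = 3·48 - 9 = 135.
Shortage = Qd - Qs = 255 - 135 = 120.

120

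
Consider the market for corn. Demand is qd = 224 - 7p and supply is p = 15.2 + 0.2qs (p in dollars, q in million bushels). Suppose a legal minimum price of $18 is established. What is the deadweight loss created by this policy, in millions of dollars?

Rearranging supply gives qs = 5p - 76. Setting quantity demanded equal to quantity supplied, 224 - 7p = 5p - 76, gives p* = 25 and q* = 49.
Since 18 is below p* = 25, the floor does not bind and the free-market outcome prevails.
Since the control does not bind, no trades are prevented and deadweight loss is zero.

0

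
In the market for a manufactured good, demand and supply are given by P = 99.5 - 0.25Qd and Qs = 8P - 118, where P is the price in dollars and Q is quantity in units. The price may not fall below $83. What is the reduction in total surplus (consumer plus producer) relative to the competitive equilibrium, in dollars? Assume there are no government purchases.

Rearranging demand gives Qd = 398 - 4P. Equilibrium: 398 - 4P = 8P - 118, so 516 = 12P and P* = 43, Q* = 226.
The floor of 83 is above the equilibrium price 43, so it binds.
At P = 83: Qd = 398 - 4·83 = 66 and Qs = 8·83 - 118 = 546.
Quantity traded falls to 66. At Q = 66 the demand price is (398 - 66)/4 = 83 and the supply price is (118 + 66)/8 = 23.
Deadweight loss = ½ · (83 - 23) · (226 - 66) = ½ · 60 · 160 = 4800.

4800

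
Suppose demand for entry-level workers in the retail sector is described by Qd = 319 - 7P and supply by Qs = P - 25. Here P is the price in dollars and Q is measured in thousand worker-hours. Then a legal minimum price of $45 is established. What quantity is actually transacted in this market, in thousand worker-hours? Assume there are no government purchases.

4

Without the control the market clears where 319 - 7P = P - 25, i.e. P* = 43 and Q* = 18.
The floor of 45 is above the equilibrium price 43, so it binds.
At P = 45: Qd = 319 - 7·45 = 4 and Qs = 45 - 25 = 20.
The quantity actually transacted is the short side, demand: 4.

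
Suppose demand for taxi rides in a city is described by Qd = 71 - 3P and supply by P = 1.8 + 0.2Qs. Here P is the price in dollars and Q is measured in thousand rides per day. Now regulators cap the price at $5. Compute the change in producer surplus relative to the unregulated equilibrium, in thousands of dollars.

-142.5

Rearranging supply gives Qs = 5P - 9. Setting quantity demanded equal to quantity supplied, 71 - 3P = 5P - 9, gives P* = 10 and Q* = 41.
Because the ceiling (5) lies below the market-clearing price, it is binding.
At P = 5: Qd = 71 - 3·5 = 56 and Qs = 5·5 - 9 = 16.
Producer surplus without the control is ½ · (10 - 1.8) · 41 = 168.1.
With the ceiling, producers sell 16 units at 5, so PS = ½ · (5 - 1.8) · 16 = 25.6.
Change in producer surplus = 25.6 - 168.1 = -142.5.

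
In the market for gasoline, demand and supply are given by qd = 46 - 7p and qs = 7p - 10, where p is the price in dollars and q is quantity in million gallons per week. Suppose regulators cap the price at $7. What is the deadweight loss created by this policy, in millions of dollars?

0

Without the control the market clears where 46 - 7p = 7p - 10, i.e. p* = 4 and q* = 18.
The ceiling of 7 is above the equilibrium price 4, so it is not binding; the market clears at p* = 4, q* = 18.
Since the control does not bind, no trades are prevented and deadweight loss is zero.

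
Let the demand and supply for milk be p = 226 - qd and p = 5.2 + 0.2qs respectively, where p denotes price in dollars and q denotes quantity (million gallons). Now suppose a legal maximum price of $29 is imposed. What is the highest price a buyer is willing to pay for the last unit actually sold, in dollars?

Rearranging demand gives qd = 226 - p; rearranging supply gives qs = 5p - 26. In a free market, 226 - p = 5p - 26 gives the equilibrium p* = 42, q* = 184.
Since 29 < 42, the ceiling is binding.
At p = 29: qd = 226 - 29 = 197 and qs = 5·29 - 26 = 119.
Only 119 units reach the market. On the demand curve, the marginal buyer's willingness to pay at q = 119 is (226 - 119) = 107.

107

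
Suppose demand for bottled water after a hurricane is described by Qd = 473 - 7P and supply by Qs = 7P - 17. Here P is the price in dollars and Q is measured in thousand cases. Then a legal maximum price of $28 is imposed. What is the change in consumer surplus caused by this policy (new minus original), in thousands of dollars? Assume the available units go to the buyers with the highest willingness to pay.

1081.5

Equilibrium: 473 - 7P = 7P - 17, so 490 = 14P and P* = 35, Q* = 228.
The ceiling of 28 is below the equilibrium price 35, so it binds.
At P = 28: Qd = 473 - 7·28 = 277 and Qs = 7·28 - 17 = 179.
Consumer surplus without the control is ½ · (473/7 - 35) · 228 = 25992/7.
With the ceiling, 179 units are sold at 28 (assume they go to the highest-value buyers). The demand price at Q = 179 is 42, so CS = ½ · [(473/7 - 28) + (42 - 28)] · 179 = 67125/14.
Change in consumer surplus = 67125/14 - 25992/7 = 1081.5.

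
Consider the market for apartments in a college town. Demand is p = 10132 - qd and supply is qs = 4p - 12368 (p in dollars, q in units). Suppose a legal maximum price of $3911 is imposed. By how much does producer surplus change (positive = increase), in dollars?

Rearranging demand gives qd = 10132 - p. Without the control the market clears where 10132 - p = 4p - 12368, i.e. p* = 4500 and q* = 5632.
Since 3911 < 4500, the ceiling is binding.
At p = 3911: qd = 10132 - 3911 = 6221 and qs = 4·3911 - 12368 = 3276.
Producer surplus without the control is ½ · (4500 - 3092) · 5632 = 3964928.
With the ceiling, producers sell 3276 units at 3911, so PS = ½ · (3911 - 3092) · 3276 = 1341522.
Change in producer surplus = 1341522 - 3964928 = -2623406.

-2623406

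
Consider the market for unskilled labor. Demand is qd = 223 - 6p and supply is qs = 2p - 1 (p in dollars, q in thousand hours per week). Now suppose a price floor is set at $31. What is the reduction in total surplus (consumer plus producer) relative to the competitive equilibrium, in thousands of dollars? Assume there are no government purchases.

Equilibrium: 223 - 6p = 2p - 1, so 224 = 8p and p* = 28, q* = 55.
The floor of 31 is above the equilibrium price 28, so it binds.
At p = 31: qd = 223 - 6·31 = 37 and qs = 2·31 - 1 = 61.
Quantity traded falls to 37. At q = 37 the demand price is (223 - 37)/6 = 31 and the supply price is (1 + 37)/2 = 19.
Deadweight loss = ½ · (31 - 19) · (55 - 37) = ½ · 12 · 18 = 108.

108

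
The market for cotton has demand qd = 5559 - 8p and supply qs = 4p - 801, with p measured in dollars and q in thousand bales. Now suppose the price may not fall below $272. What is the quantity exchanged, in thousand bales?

In a free market, 5559 - 8p = 4p - 801 gives the equilibrium p* = 530, q* = 1319.
Since 272 is below p* = 530, the floor does not bind and the free-market outcome prevails.

1319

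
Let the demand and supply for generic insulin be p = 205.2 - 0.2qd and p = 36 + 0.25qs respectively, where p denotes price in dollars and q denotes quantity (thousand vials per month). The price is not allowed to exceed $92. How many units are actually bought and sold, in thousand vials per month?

Rearranging demand gives qd = 1026 - 5p; rearranging supply gives qs = 4p - 144. In a free market, 1026 - 5p = 4p - 144 gives the equilibrium p* = 130, q* = 376.
Since 92 < 130, the ceiling is binding.
At p = 92: qd = 1026 - 5·92 = 566 and qs = 4·92 - 144 = 224.
The quantity actually transacted is the short side, supply: 224.

224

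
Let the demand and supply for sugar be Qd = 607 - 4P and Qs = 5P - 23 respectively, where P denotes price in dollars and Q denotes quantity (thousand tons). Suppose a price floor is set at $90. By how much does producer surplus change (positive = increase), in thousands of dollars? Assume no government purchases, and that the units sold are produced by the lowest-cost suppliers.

4300

Without the control the market clears where 607 - 4P = 5P - 23, i.e. P* = 70 and Q* = 327.
Since 90 > 70, the floor is binding.
At P = 90: Qd = 607 - 4·90 = 247 and Qs = 5·90 - 23 = 427.
Producer surplus without the control is ½ · (70 - 4.6) · 327 = 10692.9.
With the floor, 247 units are sold at 90. The supply price at Q = 247 is 54, so PS = ½ · [(90 - 4.6) + (90 - 54)] · 247 = 14992.9.
Change in producer surplus = 14992.9 - 10692.9 = 4300.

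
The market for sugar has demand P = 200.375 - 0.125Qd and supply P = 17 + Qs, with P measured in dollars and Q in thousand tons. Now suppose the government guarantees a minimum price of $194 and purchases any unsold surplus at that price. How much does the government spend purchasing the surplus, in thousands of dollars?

24444

Rearranging demand gives Qd = 1603 - 8P; rearranging supply gives Qs = P - 17. Without the control the market clears where 1603 - 8P = P - 17, i.e. P* = 180 and Q* = 163.
Since 194 > 180, the floor is binding.
At P = 194: Qd = 1603 - 8·194 = 51 and Qs = 194 - 17 = 177.
Surplus = Qs - Qd = 126.
Government expenditure = surplus × support price = 126 × 194 = 24444.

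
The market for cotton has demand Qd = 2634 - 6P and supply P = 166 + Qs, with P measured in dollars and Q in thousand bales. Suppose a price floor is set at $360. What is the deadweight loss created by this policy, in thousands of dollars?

Rearranging supply gives Qs = P - 166. Equilibrium: 2634 - 6P = P - 166, so 2800 = 7P and P* = 400, Q* = 234.
The floor of 360 is below the equilibrium price 400, so it is not binding; the market clears at P* = 400, Q* = 234.
Since the control does not bind, no trades are prevented and deadweight loss is zero.

0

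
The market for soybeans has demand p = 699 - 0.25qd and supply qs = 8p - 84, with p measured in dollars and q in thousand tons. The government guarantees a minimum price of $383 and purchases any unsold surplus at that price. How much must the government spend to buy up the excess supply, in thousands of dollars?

657228

Rearranging demand gives qd = 2796 - 4p. Without the control the market clears where 2796 - 4p = 8p - 84, i.e. p* = 240 and q* = 1836.
Since 383 > 240, the floor is binding.
At p = 383: qd = 2796 - 4·383 = 1264 and qs = 8·383 - 84 = 2980.
Surplus = qs - qd = 1716.
Government expenditure = surplus × support price = 1716 × 383 = 657228.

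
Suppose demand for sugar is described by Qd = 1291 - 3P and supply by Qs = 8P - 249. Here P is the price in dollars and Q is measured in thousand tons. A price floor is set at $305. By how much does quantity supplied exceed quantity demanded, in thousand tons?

Without the control the market clears where 1291 - 3P = 8P - 249, i.e. P* = 140 and Q* = 871.
Because the floor (305) lies above the market-clearing price, it is binding.
At P = 305: Qd = 1291 - 3·305 = 376 and Qs = 8·305 - 249 = 2191.
Surplus = Qs - Qd = 2191 - 376 = 1815.

1815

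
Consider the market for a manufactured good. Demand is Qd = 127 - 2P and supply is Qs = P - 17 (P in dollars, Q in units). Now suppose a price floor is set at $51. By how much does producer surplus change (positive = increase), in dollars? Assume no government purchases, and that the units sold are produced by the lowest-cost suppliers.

57

In a free market, 127 - 2P = P - 17 gives the equilibrium P* = 48, Q* = 31.
Because the floor (51) lies above the market-clearing price, it is binding.
At P = 51: Qd = 127 - 2·51 = 25 and Qs = 51 - 17 = 34.
Producer surplus without the control is ½ · (48 - 17) · 31 = 480.5.
With the floor, 25 units are sold at 51. The supply price at Q = 25 is 42, so PS = ½ · [(51 - 17) + (51 - 42)] · 25 = 537.5.
Change in producer surplus = 537.5 - 480.5 = 57.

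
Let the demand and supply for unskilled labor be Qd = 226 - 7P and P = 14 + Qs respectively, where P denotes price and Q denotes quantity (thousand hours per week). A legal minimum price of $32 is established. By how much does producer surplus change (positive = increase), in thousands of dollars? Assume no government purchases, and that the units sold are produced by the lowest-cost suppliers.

Rearranging supply gives Qs = P - 14. In a free market, 226 - 7P = P - 14 gives the equilibrium P* = 30, Q* = 16.
The floor of 32 is above the equilibrium price 30, so it binds.
At P = 32: Qd = 226 - 7·32 = 2 and Qs = 32 - 14 = 18.
Producer surplus without the control is ½ · (30 - 14) · 16 = 128.
With the floor, 2 units are sold at 32. The supply price at Q = 2 is 16, so PS = ½ · [(32 - 14) + (32 - 16)] · 2 = 34.
Change in producer surplus = 34 - 128 = -94.

-94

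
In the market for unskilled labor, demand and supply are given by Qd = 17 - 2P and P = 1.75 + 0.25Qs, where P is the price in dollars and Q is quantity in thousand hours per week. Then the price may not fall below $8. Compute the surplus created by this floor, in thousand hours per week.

24

Rearranging supply gives Qs = 4P - 7. Without the control the market clears where 17 - 2P = 4P - 7, i.e. P* = 4 and Q* = 9.
Since 8 > 4, the floor is binding.
At P = 8: Qd = 17 - 2·8 = 1 and Qs = 4·8 - 7 = 25.
Surplus = Qs - Qd = 25 - 1 = 24.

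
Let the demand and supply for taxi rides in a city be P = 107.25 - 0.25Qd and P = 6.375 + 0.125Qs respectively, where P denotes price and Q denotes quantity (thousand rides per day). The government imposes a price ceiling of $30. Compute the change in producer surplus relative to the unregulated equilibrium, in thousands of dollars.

-2290

Rearranging demand gives Qd = 429 - 4P; rearranging supply gives Qs = 8P - 51. Without the control the market clears where 429 - 4P = 8P - 51, i.e. P* = 40 and Q* = 269.
Since 30 < 40, the ceiling is binding.
At P = 30: Qd = 429 - 4·30 = 309 and Qs = 8·30 - 51 = 189.
Producer surplus without the control is ½ · (40 - 6.375) · 269 = 4522.5625.
With the ceiling, producers sell 189 units at 30, so PS = ½ · (30 - 6.375) · 189 = 2232.5625.
Change in producer surplus = 2232.5625 - 4522.5625 = -2290.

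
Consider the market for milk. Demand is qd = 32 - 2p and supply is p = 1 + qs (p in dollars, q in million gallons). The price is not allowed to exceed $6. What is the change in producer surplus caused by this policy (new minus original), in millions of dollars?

Rearranging supply gives qs = p - 1. In a free market, 32 - 2p = p - 1 gives the equilibrium p* = 11, q* = 10.
Since 6 < 11, the ceiling is binding.
At p = 6: qd = 32 - 2·6 = 20 and qs = 6 - 1 = 5.
Producer surplus without the control is ½ · (11 - 1) · 10 = 50.
With the ceiling, producers sell 5 units at 6, so PS = ½ · (6 - 1) · 5 = 12.5.
Change in producer surplus = 12.5 - 50 = -37.5.

-37.5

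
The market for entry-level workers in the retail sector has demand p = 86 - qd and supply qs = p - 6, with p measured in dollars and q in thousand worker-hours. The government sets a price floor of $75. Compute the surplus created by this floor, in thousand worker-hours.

Rearranging demand gives qd = 86 - p. Equilibrium: 86 - p = p - 6, so 92 = 2p and p* = 46, q* = 40.
Because the floor (75) lies above the market-clearing price, it is binding.
At p = 75: qd = 86 - 75 = 11 and qs = 75 - 6 = 69.
Surplus = qs - qd = 69 - 11 = 58.

58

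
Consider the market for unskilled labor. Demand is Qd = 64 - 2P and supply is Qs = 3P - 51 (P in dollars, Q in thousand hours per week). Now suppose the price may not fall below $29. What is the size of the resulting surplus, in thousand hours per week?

Equilibrium: 64 - 2P = 3P - 51, so 115 = 5P and P* = 23, Q* = 18.
Because the floor (29) lies above the market-clearing price, it is binding.
At P = 29: Qd = 64 - 2·29 = 6 and Qs = 3·29 - 51 = 36.
Surplus = Qs - Qd = 36 - 6 = 30.

30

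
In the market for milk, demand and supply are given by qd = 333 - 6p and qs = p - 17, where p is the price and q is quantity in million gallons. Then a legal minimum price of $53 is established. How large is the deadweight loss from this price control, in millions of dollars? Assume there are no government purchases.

189

Setting quantity demanded equal to quantity supplied, 333 - 6p = p - 17, gives p* = 50 and q* = 33.
Since 53 > 50, the floor is binding.
At p = 53: qd = 333 - 6·53 = 15 and qs = 53 - 17 = 36.
Quantity traded falls to 15. At q = 15 the demand price is (333 - 15)/6 = 53 and the supply price is 17 + 15 = 32.
Deadweight loss = ½ · (53 - 32) · (33 - 15) = ½ · 21 · 18 = 189.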